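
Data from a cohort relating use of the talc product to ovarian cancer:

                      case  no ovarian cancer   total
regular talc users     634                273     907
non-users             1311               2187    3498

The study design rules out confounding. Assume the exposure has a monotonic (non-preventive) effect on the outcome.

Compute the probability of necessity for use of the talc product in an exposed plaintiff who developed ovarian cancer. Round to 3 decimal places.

p₁ = P(outcome | exposed) = 634/907 = 0.69901
p₀ = P(outcome | unexposed) = 1311/3498 = 0.37479
Under exogeneity and monotonicity, PN = (p₁ − p₀)/p₁.
PN = (0.69901 − 0.37479) / 0.69901 ≈ 0.4638

PN ≈ 0.464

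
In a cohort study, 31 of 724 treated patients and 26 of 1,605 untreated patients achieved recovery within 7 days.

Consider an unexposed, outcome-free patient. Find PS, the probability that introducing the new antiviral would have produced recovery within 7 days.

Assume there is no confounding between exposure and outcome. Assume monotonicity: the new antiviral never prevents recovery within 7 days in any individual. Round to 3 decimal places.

PS ≈ 0.027

p₁ = P(outcome | exposed) = 31/724 = 0.042818
p₀ = P(outcome | unexposed) = 26/1605 = 0.016199
Under exogeneity and monotonicity, PS = (p₁ − p₀) / (1 − p₀).
PS = (0.042818 − 0.016199) / (1 − 0.016199) = 0.026618 / 0.9838 ≈ 0.0271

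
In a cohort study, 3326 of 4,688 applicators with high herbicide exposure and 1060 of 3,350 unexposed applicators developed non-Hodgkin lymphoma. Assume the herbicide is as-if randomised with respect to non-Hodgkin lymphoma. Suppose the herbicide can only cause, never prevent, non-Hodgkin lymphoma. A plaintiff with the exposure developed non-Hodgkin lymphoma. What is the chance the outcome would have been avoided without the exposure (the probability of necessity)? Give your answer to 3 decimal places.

p₁ = P(outcome | exposed) = 3326/4688 = 0.70947
p₀ = P(outcome | unexposed) = 1060/3350 = 0.31642
Under exogeneity and monotonicity, PN = (p₁ − p₀) / p₁.
PN = (0.70947 − 0.31642) / 0.70947 = 0.39305 / 0.70947 ≈ 0.5540

PN ≈ 0.554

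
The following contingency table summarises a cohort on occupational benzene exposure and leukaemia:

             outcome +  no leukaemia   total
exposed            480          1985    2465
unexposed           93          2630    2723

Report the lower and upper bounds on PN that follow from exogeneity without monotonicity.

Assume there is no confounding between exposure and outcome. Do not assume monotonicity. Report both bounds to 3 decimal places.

0.825 ≤ PN ≤ 1.000

p₁ = P(outcome | exposed) = 480/2465 = 0.19473
p₀ = P(outcome | unexposed) = 93/2723 = 0.034154
Under exogeneity alone the bounds on PN are max{0,(p₁−p₀)/p₁} ≤ PN ≤ min{1,(1−p₀)/p₁}.
  lower = (p₁ − p₀)/p₁ = 0.16057 / 0.19473 ≈ 0.8246
  upper = min{1, (1 − p₀)/p₁} = 0.96585 / 0.19473 ≈ 4.9600 → capped at 1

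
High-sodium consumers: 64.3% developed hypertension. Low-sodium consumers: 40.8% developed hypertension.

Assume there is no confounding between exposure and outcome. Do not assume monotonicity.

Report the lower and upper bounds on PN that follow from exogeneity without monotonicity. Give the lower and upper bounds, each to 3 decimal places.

0.365 ≤ PN ≤ 0.921

p₁ = 0.643, p₀ = 0.408.
Under exogeneity alone the bounds on PN are max{0,(p₁−p₀)/p₁} ≤ PN ≤ min{1,(1−p₀)/p₁}.
  lower = (p₁ − p₀)/p₁ = 0.235 / 0.643 ≈ 0.3655
  upper = min{1, (1 − p₀)/p₁} = 0.592 / 0.643 ≈ 0.9207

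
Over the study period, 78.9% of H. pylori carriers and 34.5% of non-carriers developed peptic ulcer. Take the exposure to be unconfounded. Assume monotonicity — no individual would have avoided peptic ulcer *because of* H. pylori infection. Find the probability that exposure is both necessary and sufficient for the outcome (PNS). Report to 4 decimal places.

p₁ = 0.789, p₀ = 0.345.
Under exogeneity and monotonicity, PNS = p₁ − p₀.
PNS = 0.789 − 0.345 = 0.444

PNS ≈ 0.4440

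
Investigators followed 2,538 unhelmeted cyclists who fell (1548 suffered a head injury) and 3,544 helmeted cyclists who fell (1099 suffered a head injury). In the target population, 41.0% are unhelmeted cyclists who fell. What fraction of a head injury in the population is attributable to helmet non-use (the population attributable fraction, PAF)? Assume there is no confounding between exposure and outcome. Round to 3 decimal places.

PAF ≈ 0.284

p₁ = P(outcome | exposed) = 1548/2538 = 0.60993
p₀ = P(outcome | unexposed) = 1099/3544 = 0.3101
Overall risk P(Y=1) = π·p₁ + (1−π)·p₀ = 0.41×0.60993 + 0.59×0.3101 = 0.43303.
Under exogeneity, PAF = [P(Y=1) − p₀] / P(Y=1).
PAF = (0.43303 − 0.3101) / 0.43303 ≈ 0.2839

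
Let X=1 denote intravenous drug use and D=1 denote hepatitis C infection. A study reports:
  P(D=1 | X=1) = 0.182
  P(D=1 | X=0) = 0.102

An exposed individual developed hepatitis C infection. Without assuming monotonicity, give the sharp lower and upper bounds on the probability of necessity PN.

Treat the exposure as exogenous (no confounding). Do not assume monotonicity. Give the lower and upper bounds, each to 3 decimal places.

Let p₁ = 0.182, p₀ = 0.102.
Under exogeneity alone the bounds on PN are max{0,(p₁−p₀)/p₁} ≤ PN ≤ min{1,(1−p₀)/p₁}.
  lower = (p₁ − p₀)/p₁ = 0.08 / 0.182 ≈ 0.4396
  upper = min{1, (1 − p₀)/p₁} = 0.898 / 0.182 ≈ 4.9341 → capped at 1

0.440 ≤ PN ≤ 1.000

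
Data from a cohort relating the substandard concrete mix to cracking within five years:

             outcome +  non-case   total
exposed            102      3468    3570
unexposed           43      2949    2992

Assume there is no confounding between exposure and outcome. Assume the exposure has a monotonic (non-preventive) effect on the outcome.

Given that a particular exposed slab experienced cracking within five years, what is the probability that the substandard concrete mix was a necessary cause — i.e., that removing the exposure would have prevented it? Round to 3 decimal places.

PN ≈ 0.497

p₁ = P(outcome | exposed) = 102/3570 = 0.028571
p₀ = P(outcome | unexposed) = 43/2992 = 0.014372
Under exogeneity and monotonicity, PN = (p₁ − p₀) / p₁.
PN = (0.028571 − 0.014372) / 0.028571 = 0.0142 / 0.028571 ≈ 0.4970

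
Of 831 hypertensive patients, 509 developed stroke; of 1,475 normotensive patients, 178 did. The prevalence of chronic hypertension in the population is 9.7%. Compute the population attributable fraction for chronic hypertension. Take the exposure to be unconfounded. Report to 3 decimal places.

p₁ = P(outcome | exposed) = 509/831 = 0.61252
p₀ = P(outcome | unexposed) = 178/1475 = 0.12068
Overall risk P(Y=1) = π·p₁ + (1−π)·p₀ = 0.097×0.61252 + 0.903×0.12068 = 0.16839.
Under exogeneity, PAF = [P(Y=1) − p₀] / P(Y=1).
PAF = (0.16839 − 0.12068) / 0.16839 ≈ 0.2833

PAF ≈ 0.283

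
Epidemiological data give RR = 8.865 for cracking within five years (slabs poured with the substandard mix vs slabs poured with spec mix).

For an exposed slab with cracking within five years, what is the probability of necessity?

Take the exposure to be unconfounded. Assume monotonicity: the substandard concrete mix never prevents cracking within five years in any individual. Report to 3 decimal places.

Under exogeneity and monotonicity, PN = (RR − 1) / RR = 1 − 1/RR.
PN = (8.865 − 1) / 8.865 = 7.865 / 8.865 ≈ 0.8872

PN ≈ 0.887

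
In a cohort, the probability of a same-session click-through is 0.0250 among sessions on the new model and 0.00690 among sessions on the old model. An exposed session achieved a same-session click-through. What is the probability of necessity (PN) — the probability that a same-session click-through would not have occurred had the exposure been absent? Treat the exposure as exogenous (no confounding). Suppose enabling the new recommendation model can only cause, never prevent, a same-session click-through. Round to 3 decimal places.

PN ≈ 0.724

Let p₁ = 0.025, p₀ = 0.0069.
Under exogeneity and monotonicity, PN = (p₁ − p₀) / p₁.
PN = (0.025 − 0.0069) / 0.025 = 0.0181 / 0.025 ≈ 0.7240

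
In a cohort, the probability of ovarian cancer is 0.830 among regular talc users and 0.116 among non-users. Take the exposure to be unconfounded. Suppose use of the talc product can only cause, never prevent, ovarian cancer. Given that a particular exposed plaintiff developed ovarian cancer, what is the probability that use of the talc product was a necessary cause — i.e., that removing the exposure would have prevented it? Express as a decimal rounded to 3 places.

PN ≈ 0.860

Let p₁ = 0.83, p₀ = 0.116.
Under exogeneity and monotonicity, PN = (p₁ − p₀) / p₁.
PN = (0.83 − 0.116) / 0.83 = 0.714 / 0.83 ≈ 0.8602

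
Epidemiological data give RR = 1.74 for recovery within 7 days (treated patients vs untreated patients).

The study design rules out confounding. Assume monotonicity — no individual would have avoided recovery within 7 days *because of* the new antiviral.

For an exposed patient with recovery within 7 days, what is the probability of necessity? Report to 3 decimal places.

Under exogeneity and monotonicity, PN = (RR − 1) / RR = 1 − 1/RR.
PN = (1.74 − 1) / 1.74 = 0.74 / 1.74 ≈ 0.4253

PN ≈ 0.425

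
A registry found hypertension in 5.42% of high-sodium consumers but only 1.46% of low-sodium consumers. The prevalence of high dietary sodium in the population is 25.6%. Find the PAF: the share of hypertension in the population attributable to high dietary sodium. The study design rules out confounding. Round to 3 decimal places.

PAF ≈ 0.410

p₁ = 0.0542, p₀ = 0.0146.
Overall risk P(Y=1) = π·p₁ + (1−π)·p₀ = 0.256×0.0542 + 0.744×0.0146 = 0.024738.
Under exogeneity, PAF = [P(Y=1) − p₀] / P(Y=1).
PAF = (0.024738 − 0.0146) / 0.024738 ≈ 0.4098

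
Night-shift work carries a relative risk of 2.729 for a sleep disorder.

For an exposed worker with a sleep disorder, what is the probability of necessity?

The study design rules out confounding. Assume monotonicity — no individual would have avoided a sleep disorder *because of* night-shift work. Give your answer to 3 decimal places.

Under exogeneity and monotonicity, PN = (RR − 1) / RR = 1 − 1/RR.
PN = (2.729 − 1) / 2.729 = 1.729 / 2.729 ≈ 0.6336

PN ≈ 0.634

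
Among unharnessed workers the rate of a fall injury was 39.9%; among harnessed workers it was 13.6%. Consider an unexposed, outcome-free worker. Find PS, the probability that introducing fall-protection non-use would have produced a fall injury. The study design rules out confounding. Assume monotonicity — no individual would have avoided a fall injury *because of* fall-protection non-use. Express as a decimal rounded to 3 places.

p₁ = 0.399, p₀ = 0.136.
Under exogeneity and monotonicity, PS = (p₁ − p₀) / (1 − p₀).
PS = (0.399 − 0.136) / (1 − 0.136) = 0.263 / 0.864 ≈ 0.3044

PS ≈ 0.304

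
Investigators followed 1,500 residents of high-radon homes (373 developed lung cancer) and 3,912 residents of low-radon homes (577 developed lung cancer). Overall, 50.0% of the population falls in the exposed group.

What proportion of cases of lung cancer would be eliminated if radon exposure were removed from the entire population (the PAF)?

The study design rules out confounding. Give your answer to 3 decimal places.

p₁ = P(outcome | exposed) = 373/1500 = 0.24867
p₀ = P(outcome | unexposed) = 577/3912 = 0.14749
Overall risk P(Y=1) = π·p₁ + (1−π)·p₀ = 0.5×0.24867 + 0.5×0.14749 = 0.19808.
Under exogeneity, PAF = [P(Y=1) − p₀] / P(Y=1).
PAF = (0.19808 − 0.14749) / 0.19808 ≈ 0.2554

PAF ≈ 0.255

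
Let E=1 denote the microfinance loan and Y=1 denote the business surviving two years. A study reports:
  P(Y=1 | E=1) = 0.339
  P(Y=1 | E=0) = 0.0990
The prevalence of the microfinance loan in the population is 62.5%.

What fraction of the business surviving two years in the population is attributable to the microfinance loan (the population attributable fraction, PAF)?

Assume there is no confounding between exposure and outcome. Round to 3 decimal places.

Let p₁ = 0.339, p₀ = 0.099.
Overall risk P(Y=1) = π·p₁ + (1−π)·p₀ = 0.625×0.339 + 0.375×0.099 = 0.249.
Under exogeneity, PAF = [P(Y=1) − p₀] / P(Y=1).
PAF = (0.249 − 0.099) / 0.249 ≈ 0.6024

PAF ≈ 0.602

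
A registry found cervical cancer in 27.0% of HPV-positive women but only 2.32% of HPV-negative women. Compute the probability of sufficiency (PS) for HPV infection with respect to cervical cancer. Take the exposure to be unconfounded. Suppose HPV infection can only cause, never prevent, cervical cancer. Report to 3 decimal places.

p₁ = 0.27, p₀ = 0.0232.
Under exogeneity and monotonicity, PS = (p₁ − p₀) / (1 − p₀).
PS = (0.27 − 0.0232) / (1 − 0.0232) = 0.2468 / 0.9768 ≈ 0.2527

PS ≈ 0.253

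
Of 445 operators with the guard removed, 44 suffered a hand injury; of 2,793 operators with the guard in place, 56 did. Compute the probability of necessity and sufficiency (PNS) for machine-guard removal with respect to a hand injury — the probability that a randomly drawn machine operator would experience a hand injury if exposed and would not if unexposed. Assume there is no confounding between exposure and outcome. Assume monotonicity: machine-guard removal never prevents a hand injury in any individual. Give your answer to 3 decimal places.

PNS ≈ 0.079

p₁ = P(outcome | exposed) = 44/445 = 0.098876
p₀ = P(outcome | unexposed) = 56/2793 = 0.02005
Under exogeneity and monotonicity, PNS = p₁ − p₀.
PNS = 0.098876 − 0.02005 = 0.078826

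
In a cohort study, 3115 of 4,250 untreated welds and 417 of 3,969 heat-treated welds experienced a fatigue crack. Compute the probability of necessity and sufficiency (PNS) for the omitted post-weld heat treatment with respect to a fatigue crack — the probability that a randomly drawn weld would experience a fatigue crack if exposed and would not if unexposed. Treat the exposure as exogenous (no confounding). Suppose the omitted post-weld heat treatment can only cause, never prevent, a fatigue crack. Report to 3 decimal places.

PNS ≈ 0.628

p₁ = P(outcome | exposed) = 3115/4250 = 0.73294
p₀ = P(outcome | unexposed) = 417/3969 = 0.10506
Under exogeneity and monotonicity, PNS = p₁ − p₀.
PNS = 0.73294 − 0.10506 = 0.62788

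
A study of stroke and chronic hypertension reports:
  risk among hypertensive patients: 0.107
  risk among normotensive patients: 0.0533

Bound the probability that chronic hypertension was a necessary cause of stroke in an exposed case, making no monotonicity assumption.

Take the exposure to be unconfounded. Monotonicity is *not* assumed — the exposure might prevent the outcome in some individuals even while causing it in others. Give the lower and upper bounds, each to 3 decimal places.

0.502 ≤ PN ≤ 1.000

Let p₁ = 0.107, p₀ = 0.0533.
Under exogeneity alone the bounds on PN are max{0,(p₁−p₀)/p₁} ≤ PN ≤ min{1,(1−p₀)/p₁}.
  lower = (p₁ − p₀)/p₁ = 0.0537 / 0.107 ≈ 0.5019
  upper = min{1, (1 − p₀)/p₁} = 0.9467 / 0.107 ≈ 8.8477 → capped at 1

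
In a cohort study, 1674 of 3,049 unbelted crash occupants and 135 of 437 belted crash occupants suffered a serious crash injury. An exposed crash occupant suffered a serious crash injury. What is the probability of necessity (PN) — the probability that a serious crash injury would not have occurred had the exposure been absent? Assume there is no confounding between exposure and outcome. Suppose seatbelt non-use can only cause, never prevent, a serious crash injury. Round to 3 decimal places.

PN ≈ 0.437

p₁ = P(outcome | exposed) = 1674/3049 = 0.54903
p₀ = P(outcome | unexposed) = 135/437 = 0.30892
Under exogeneity and monotonicity, PN = (p₁ − p₀) / p₁.
PN = (0.54903 − 0.30892) / 0.54903 = 0.24011 / 0.54903 ≈ 0.4373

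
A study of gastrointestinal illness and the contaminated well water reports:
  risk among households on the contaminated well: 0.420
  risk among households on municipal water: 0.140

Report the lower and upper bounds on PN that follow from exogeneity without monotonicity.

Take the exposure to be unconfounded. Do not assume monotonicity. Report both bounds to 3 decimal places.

0.667 ≤ PN ≤ 1.000

Let p₁ = 0.42, p₀ = 0.14.
Under exogeneity alone the bounds on PN are max{0,(p₁−p₀)/p₁} ≤ PN ≤ min{1,(1−p₀)/p₁}.
  lower = (p₁ − p₀)/p₁ = 0.28 / 0.42 ≈ 0.6667
  upper = min{1, (1 − p₀)/p₁} = 0.86 / 0.42 ≈ 2.0476 → capped at 1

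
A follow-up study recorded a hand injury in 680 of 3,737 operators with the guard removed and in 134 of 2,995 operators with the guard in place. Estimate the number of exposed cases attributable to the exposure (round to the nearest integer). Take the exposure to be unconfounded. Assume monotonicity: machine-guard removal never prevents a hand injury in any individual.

about 513 cases

p₁ = P(outcome | exposed) = 680/3737 = 0.18196
p₀ = P(outcome | unexposed) = 134/2995 = 0.044741
PN = (p₁ − p₀)/p₁ = (0.18196 − 0.044741) / 0.18196 ≈ 0.75412.
Attributable cases ≈ PN × (exposed cases) = 0.75412 × 680 ≈ 512.80.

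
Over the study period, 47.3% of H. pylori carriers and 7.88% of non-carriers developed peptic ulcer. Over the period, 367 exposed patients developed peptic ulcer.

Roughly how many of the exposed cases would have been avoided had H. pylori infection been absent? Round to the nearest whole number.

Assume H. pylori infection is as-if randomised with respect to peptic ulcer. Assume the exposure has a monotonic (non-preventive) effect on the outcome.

about 306 cases

p₁ = 0.473, p₀ = 0.0788.
PN = (p₁ − p₀)/p₁ = (0.473 − 0.0788) / 0.473 ≈ 0.83340.
Attributable cases ≈ PN × (exposed cases) = 0.83340 × 367 ≈ 305.86.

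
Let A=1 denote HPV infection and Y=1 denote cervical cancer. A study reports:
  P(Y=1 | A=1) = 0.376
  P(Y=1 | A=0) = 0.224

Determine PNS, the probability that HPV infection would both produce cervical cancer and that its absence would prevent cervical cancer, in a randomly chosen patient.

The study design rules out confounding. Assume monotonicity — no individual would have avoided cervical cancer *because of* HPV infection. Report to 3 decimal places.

Let p₁ = 0.376, p₀ = 0.224.
Under exogeneity and monotonicity, PNS = p₁ − p₀.
PNS = 0.376 − 0.224 = 0.152

PNS ≈ 0.152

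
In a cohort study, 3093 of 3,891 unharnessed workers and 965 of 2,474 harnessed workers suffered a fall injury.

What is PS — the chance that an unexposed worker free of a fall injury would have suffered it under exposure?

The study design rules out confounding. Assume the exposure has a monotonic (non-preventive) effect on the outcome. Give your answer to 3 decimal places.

p₁ = P(outcome | exposed) = 3093/3891 = 0.79491
p₀ = P(outcome | unexposed) = 965/2474 = 0.39006
Under exogeneity and monotonicity, PS = (p₁ − p₀) / (1 − p₀).
PS = (0.79491 − 0.39006) / (1 − 0.39006) = 0.40485 / 0.60994 ≈ 0.6638

PS ≈ 0.664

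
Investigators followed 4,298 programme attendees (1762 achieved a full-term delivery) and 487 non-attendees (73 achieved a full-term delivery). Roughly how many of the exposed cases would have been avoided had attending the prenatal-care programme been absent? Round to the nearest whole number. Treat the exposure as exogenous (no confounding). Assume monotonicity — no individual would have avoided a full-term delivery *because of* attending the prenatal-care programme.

p₁ = P(outcome | exposed) = 1762/4298 = 0.40996
p₀ = P(outcome | unexposed) = 73/487 = 0.1499
PN = (p₁ − p₀)/p₁ = (0.40996 − 0.1499) / 0.40996 ≈ 0.63436.
Attributable cases ≈ PN × (exposed cases) = 0.63436 × 1762 ≈ 1117.74.

about 1118 cases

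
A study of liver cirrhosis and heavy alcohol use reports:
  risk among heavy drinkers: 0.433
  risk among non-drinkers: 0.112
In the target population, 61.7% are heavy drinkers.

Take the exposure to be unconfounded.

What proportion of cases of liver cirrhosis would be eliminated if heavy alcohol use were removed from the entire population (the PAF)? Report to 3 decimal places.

Let p₁ = 0.433, p₀ = 0.112.
Overall risk P(Y=1) = π·p₁ + (1−π)·p₀ = 0.617×0.433 + 0.383×0.112 = 0.31006.
Under exogeneity, PAF = [P(Y=1) − p₀] / P(Y=1).
PAF = (0.31006 − 0.112) / 0.31006 ≈ 0.6388

PAF ≈ 0.639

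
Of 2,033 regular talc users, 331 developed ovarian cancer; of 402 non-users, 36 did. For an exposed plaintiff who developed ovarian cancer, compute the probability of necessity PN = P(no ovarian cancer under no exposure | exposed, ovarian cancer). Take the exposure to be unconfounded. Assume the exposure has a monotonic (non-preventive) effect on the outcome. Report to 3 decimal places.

p₁ = P(outcome | exposed) = 331/2033 = 0.16281
p₀ = P(outcome | unexposed) = 36/402 = 0.089552
Under exogeneity and monotonicity, PN = (p₁ − p₀) / p₁.
PN = (0.16281 − 0.089552) / 0.16281 = 0.073261 / 0.16281 ≈ 0.4500

PN ≈ 0.450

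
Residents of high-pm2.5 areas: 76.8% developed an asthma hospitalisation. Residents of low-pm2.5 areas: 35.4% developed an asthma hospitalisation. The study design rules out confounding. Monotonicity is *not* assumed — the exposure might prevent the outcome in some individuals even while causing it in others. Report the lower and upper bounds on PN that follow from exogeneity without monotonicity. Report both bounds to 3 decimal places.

0.539 ≤ PN ≤ 0.841

p₁ = 0.768, p₀ = 0.354.
Under exogeneity alone the bounds on PN are max{0,(p₁−p₀)/p₁} ≤ PN ≤ min{1,(1−p₀)/p₁}.
  lower = (p₁ − p₀)/p₁ = 0.414 / 0.768 ≈ 0.5391
  upper = min{1, (1 − p₀)/p₁} = 0.646 / 0.768 ≈ 0.8411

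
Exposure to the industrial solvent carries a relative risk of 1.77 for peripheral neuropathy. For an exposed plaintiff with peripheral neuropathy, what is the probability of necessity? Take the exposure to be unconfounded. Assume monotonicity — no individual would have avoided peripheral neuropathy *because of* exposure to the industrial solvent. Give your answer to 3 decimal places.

Under exogeneity and monotonicity, PN = (RR − 1) / RR = 1 − 1/RR.
PN = (1.77 − 1) / 1.77 = 0.77 / 1.77 ≈ 0.4350

PN ≈ 0.435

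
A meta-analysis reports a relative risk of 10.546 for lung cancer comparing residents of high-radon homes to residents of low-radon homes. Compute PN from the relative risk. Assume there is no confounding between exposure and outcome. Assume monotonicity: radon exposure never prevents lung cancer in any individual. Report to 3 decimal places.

Under exogeneity and monotonicity, PN = (RR − 1) / RR = 1 − 1/RR.
PN = (10.546 − 1) / 10.546 = 9.546 / 10.546 ≈ 0.9052

PN ≈ 0.905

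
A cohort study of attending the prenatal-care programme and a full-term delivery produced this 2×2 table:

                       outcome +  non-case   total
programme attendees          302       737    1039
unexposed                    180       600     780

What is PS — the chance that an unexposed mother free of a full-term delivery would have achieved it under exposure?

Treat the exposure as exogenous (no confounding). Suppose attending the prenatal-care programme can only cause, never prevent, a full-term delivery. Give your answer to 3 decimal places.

PS ≈ 0.078

p₁ = P(outcome | exposed) = 302/1039 = 0.29066
p₀ = P(outcome | unexposed) = 180/780 = 0.23077
Under exogeneity and monotonicity, PS = (p₁ − p₀)/(1 − p₀).
PS = (0.29066 − 0.23077) / 0.76923 ≈ 0.0779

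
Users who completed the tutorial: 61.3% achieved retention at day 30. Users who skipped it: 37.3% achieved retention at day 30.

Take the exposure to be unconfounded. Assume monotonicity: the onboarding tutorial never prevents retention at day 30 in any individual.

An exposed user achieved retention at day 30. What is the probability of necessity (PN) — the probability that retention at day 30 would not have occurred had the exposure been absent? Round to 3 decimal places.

PN ≈ 0.392

p₁ = 0.613, p₀ = 0.373.
Under exogeneity and monotonicity, PN = (p₁ − p₀) / p₁.
PN = (0.613 − 0.373) / 0.613 = 0.24 / 0.613 ≈ 0.3915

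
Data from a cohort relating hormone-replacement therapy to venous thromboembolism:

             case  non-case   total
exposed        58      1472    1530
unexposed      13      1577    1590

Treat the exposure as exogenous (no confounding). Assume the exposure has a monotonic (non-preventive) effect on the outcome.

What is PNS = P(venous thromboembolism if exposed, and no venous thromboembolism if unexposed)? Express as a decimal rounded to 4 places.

PNS ≈ 0.0297

p₁ = P(outcome | exposed) = 58/1530 = 0.037908
p₀ = P(outcome | unexposed) = 13/1590 = 0.0081761
Under exogeneity and monotonicity, PNS = p₁ − p₀.
PNS = 0.037908 − 0.0081761 = 0.029732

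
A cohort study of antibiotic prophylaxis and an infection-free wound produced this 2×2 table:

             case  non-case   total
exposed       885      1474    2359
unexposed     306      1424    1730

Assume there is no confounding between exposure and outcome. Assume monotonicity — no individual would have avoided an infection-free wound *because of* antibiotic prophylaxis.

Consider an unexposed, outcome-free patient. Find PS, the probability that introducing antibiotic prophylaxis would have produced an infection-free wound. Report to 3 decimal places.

PS ≈ 0.241

p₁ = P(outcome | exposed) = 885/2359 = 0.37516
p₀ = P(outcome | unexposed) = 306/1730 = 0.17688
Under exogeneity and monotonicity, PS = (p₁ − p₀)/(1 − p₀).
PS = (0.37516 − 0.17688) / 0.82312 ≈ 0.2409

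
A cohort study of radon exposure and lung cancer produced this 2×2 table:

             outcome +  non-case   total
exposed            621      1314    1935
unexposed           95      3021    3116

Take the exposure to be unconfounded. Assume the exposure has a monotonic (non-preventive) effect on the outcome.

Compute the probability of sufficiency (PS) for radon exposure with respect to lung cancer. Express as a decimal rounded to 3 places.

p₁ = P(outcome | exposed) = 621/1935 = 0.32093
p₀ = P(outcome | unexposed) = 95/3116 = 0.030488
Under exogeneity and monotonicity, PS = (p₁ − p₀)/(1 − p₀).
PS = (0.32093 − 0.030488) / 0.96951 ≈ 0.2996

PS ≈ 0.300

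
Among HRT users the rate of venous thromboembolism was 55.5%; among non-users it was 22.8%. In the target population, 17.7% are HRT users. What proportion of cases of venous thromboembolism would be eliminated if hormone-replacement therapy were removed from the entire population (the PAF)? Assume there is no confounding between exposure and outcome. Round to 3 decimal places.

p₁ = 0.555, p₀ = 0.228.
Overall risk P(Y=1) = π·p₁ + (1−π)·p₀ = 0.177×0.555 + 0.823×0.228 = 0.28588.
Under exogeneity, PAF = [P(Y=1) − p₀] / P(Y=1).
PAF = (0.28588 − 0.228) / 0.28588 ≈ 0.2025

PAF ≈ 0.202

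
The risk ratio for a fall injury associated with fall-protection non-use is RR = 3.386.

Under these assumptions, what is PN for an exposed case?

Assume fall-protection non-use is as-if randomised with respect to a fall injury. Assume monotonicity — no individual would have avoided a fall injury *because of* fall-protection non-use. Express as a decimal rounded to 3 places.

Under exogeneity and monotonicity, PN = (RR − 1) / RR = 1 − 1/RR.
PN = (3.386 − 1) / 3.386 = 2.386 / 3.386 ≈ 0.7047

PN ≈ 0.705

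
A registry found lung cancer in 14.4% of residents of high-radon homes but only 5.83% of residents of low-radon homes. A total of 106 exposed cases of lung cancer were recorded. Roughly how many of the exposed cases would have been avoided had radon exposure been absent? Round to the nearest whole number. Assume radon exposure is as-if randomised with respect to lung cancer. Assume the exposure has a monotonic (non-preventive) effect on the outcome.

p₁ = 0.144, p₀ = 0.0583.
PN = (p₁ − p₀)/p₁ = (0.144 − 0.0583) / 0.144 ≈ 0.59514.
Attributable cases ≈ PN × (exposed cases) = 0.59514 × 106 ≈ 63.08.

about 63 cases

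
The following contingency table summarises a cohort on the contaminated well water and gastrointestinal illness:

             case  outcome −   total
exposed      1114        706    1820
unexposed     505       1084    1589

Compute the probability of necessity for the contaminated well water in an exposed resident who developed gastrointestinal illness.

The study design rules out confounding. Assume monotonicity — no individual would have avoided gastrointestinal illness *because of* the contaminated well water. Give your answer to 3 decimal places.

p₁ = P(outcome | exposed) = 1114/1820 = 0.61209
p₀ = P(outcome | unexposed) = 505/1589 = 0.31781
Under exogeneity and monotonicity, PN = (p₁ − p₀)/p₁.
PN = (0.61209 − 0.31781) / 0.61209 ≈ 0.4808

PN ≈ 0.481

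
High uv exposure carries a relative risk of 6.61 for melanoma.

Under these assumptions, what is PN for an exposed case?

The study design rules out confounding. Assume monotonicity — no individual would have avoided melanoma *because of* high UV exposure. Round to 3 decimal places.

Under exogeneity and monotonicity, PN = (RR − 1) / RR = 1 − 1/RR.
PN = (6.61 − 1) / 6.61 = 5.61 / 6.61 ≈ 0.8487

PN ≈ 0.849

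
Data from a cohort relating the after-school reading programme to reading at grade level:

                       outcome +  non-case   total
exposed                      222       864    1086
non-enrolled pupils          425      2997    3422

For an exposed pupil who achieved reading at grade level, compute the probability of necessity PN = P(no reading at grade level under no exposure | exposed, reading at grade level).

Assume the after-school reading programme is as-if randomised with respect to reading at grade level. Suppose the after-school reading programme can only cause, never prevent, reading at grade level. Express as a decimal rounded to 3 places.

PN ≈ 0.392

p₁ = P(outcome | exposed) = 222/1086 = 0.20442
p₀ = P(outcome | unexposed) = 425/3422 = 0.1242
Under exogeneity and monotonicity, PN = (p₁ − p₀)/p₁.
PN = (0.20442 − 0.1242) / 0.20442 ≈ 0.3924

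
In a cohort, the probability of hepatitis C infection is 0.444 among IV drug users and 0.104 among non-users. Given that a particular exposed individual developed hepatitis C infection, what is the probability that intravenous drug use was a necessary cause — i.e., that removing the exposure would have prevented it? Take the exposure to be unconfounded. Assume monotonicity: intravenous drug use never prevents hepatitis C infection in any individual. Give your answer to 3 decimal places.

Let p₁ = 0.444, p₀ = 0.104.
Under exogeneity and monotonicity, PN = (p₁ − p₀) / p₁.
PN = (0.444 − 0.104) / 0.444 = 0.34 / 0.444 ≈ 0.7658

PN ≈ 0.766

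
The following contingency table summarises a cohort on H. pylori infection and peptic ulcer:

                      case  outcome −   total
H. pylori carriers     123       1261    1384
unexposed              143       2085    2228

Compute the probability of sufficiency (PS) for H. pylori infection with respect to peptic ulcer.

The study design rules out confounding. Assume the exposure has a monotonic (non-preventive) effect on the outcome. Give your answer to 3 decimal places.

p₁ = P(outcome | exposed) = 123/1384 = 0.088873
p₀ = P(outcome | unexposed) = 143/2228 = 0.064183
Under exogeneity and monotonicity, PS = (p₁ − p₀)/(1 − p₀).
PS = (0.088873 − 0.064183) / 0.93582 ≈ 0.0264

PS ≈ 0.026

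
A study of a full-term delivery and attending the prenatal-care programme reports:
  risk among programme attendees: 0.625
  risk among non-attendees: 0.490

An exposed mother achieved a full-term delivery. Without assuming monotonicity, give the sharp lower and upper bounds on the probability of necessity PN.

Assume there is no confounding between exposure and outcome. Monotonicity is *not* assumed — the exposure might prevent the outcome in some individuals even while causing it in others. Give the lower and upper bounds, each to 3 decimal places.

Let p₁ = 0.625, p₀ = 0.49.
Under exogeneity alone the bounds on PN are max{0,(p₁−p₀)/p₁} ≤ PN ≤ min{1,(1−p₀)/p₁}.
  lower = (p₁ − p₀)/p₁ = 0.135 / 0.625 ≈ 0.2160
  upper = min{1, (1 − p₀)/p₁} = 0.51 / 0.625 ≈ 0.8160

0.216 ≤ PN ≤ 0.816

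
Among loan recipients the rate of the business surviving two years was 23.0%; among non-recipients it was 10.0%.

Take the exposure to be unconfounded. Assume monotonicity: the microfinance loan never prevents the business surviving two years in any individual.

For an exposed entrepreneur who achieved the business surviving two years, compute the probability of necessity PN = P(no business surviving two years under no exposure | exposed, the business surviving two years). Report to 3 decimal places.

p₁ = 0.23, p₀ = 0.1.
Under exogeneity and monotonicity, PN = (p₁ − p₀) / p₁.
PN = (0.23 − 0.1) / 0.23 = 0.13 / 0.23 ≈ 0.5652

PN ≈ 0.565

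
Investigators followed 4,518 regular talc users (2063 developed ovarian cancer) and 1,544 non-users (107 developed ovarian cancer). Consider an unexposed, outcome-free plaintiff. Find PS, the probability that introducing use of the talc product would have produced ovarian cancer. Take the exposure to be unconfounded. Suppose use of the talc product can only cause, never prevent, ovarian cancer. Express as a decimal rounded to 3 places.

PS ≈ 0.416

p₁ = P(outcome | exposed) = 2063/4518 = 0.45662
p₀ = P(outcome | unexposed) = 107/1544 = 0.069301
Under exogeneity and monotonicity, PS = (p₁ − p₀) / (1 − p₀).
PS = (0.45662 − 0.069301) / (1 − 0.069301) = 0.38732 / 0.9307 ≈ 0.4162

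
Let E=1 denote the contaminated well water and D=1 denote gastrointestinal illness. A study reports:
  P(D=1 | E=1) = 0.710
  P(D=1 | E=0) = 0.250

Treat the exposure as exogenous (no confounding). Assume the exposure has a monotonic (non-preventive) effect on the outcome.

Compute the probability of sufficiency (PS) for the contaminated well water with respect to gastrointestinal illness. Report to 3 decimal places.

PS ≈ 0.613

Let p₁ = 0.71, p₀ = 0.25.
Under exogeneity and monotonicity, PS = (p₁ − p₀) / (1 − p₀).
PS = (0.71 − 0.25) / (1 − 0.25) = 0.46 / 0.75 ≈ 0.6133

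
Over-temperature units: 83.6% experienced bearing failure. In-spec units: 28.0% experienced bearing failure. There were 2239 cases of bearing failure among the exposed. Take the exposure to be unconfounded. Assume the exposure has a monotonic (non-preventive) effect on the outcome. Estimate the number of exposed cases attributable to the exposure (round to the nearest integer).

about 1489 cases

p₁ = 0.836, p₀ = 0.28.
PN = (p₁ − p₀)/p₁ = (0.836 − 0.28) / 0.836 ≈ 0.66507.
Attributable cases ≈ PN × (exposed cases) = 0.66507 × 2239 ≈ 1489.10.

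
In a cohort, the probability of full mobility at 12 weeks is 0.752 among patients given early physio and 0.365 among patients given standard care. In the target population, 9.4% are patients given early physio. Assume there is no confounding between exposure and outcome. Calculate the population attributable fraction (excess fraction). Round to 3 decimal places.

Let p₁ = 0.752, p₀ = 0.365.
Overall risk P(Y=1) = π·p₁ + (1−π)·p₀ = 0.094×0.752 + 0.906×0.365 = 0.40138.
Under exogeneity, PAF = [P(Y=1) − p₀] / P(Y=1).
PAF = (0.40138 − 0.365) / 0.40138 ≈ 0.0906

PAF ≈ 0.091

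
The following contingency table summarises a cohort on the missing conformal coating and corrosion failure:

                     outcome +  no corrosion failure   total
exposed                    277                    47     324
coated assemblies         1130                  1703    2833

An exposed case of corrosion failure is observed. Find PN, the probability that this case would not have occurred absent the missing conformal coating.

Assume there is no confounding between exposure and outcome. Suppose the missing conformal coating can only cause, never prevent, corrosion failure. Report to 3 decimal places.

PN ≈ 0.533

p₁ = P(outcome | exposed) = 277/324 = 0.85494
p₀ = P(outcome | unexposed) = 1130/2833 = 0.39887
Under exogeneity and monotonicity, PN = (p₁ − p₀) / p₁.
PN = (0.85494 − 0.39887) / 0.85494 = 0.45607 / 0.85494 ≈ 0.5335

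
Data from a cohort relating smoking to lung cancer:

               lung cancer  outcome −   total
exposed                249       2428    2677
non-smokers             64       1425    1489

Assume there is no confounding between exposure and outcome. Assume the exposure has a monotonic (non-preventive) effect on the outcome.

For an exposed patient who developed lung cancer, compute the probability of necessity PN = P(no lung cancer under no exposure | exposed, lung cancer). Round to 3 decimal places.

p₁ = P(outcome | exposed) = 249/2677 = 0.093015
p₀ = P(outcome | unexposed) = 64/1489 = 0.042982
Under exogeneity and monotonicity, PN = (p₁ − p₀)/p₁.
PN = (0.093015 − 0.042982) / 0.093015 ≈ 0.5379

PN ≈ 0.538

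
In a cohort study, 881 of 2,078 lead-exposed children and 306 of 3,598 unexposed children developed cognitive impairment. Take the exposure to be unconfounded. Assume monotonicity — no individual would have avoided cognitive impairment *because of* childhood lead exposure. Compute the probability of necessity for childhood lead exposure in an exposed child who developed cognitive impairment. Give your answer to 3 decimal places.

p₁ = P(outcome | exposed) = 881/2078 = 0.42397
p₀ = P(outcome | unexposed) = 306/3598 = 0.085047
Under exogeneity and monotonicity, PN = (p₁ − p₀) / p₁.
PN = (0.42397 − 0.085047) / 0.42397 = 0.33892 / 0.42397 ≈ 0.7994

PN ≈ 0.799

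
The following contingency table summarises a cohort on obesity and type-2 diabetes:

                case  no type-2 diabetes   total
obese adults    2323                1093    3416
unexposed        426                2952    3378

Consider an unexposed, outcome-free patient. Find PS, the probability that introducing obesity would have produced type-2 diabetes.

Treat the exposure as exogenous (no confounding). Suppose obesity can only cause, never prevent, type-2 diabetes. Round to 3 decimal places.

p₁ = P(outcome | exposed) = 2323/3416 = 0.68004
p₀ = P(outcome | unexposed) = 426/3378 = 0.12611
Under exogeneity and monotonicity, PS = (p₁ − p₀)/(1 − p₀).
PS = (0.68004 − 0.12611) / 0.87389 ≈ 0.6339

PS ≈ 0.634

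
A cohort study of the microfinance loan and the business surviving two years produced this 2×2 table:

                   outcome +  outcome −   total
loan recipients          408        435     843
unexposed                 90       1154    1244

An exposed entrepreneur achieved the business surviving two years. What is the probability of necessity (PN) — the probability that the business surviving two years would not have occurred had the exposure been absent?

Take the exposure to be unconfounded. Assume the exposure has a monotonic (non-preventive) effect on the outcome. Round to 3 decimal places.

PN ≈ 0.851

p₁ = P(outcome | exposed) = 408/843 = 0.48399
p₀ = P(outcome | unexposed) = 90/1244 = 0.072347
Under exogeneity and monotonicity, PN = (p₁ − p₀) / p₁.
PN = (0.48399 − 0.072347) / 0.48399 = 0.41164 / 0.48399 ≈ 0.8505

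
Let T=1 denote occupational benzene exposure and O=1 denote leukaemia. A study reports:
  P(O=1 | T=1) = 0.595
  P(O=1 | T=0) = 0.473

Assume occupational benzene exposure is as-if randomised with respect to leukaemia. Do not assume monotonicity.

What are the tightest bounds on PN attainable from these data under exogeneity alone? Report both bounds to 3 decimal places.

Let p₁ = 0.595, p₀ = 0.473.
Under exogeneity alone the bounds on PN are max{0,(p₁−p₀)/p₁} ≤ PN ≤ min{1,(1−p₀)/p₁}.
  lower = (p₁ − p₀)/p₁ = 0.122 / 0.595 ≈ 0.2050
  upper = min{1, (1 − p₀)/p₁} = 0.527 / 0.595 ≈ 0.8857

0.205 ≤ PN ≤ 0.886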